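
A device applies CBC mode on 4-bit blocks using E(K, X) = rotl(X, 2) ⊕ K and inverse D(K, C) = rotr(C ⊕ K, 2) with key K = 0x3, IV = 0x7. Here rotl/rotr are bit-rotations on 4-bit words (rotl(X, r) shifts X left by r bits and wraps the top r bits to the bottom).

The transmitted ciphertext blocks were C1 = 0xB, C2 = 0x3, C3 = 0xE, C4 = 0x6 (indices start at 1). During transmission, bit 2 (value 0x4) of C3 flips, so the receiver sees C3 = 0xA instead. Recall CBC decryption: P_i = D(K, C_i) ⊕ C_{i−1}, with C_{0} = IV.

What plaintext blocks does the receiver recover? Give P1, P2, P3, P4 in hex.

P1 = 0x5, P2 = 0xB, P3 = 0x5, P4 = 0xF

Only C3 changed, to 0xA. In CBC, a change in C_i garbles P_i and flips the same bit in P_{i+1}. Decrypting the received ciphertext:
P1: D(K, 0xB) = 0x2; 0x2 ⊕ 0x7 = 0x5.
P2: D(K, 0x3) = 0x0; 0x0 ⊕ 0xB = 0xB.
P3: D(K, 0xA) = 0x6; 0x6 ⊕ 0x3 = 0x5.
P4: D(K, 0x6) = 0x5; 0x5 ⊕ 0xA = 0xF.
Blocks that differ from the original plaintext: P3, P4.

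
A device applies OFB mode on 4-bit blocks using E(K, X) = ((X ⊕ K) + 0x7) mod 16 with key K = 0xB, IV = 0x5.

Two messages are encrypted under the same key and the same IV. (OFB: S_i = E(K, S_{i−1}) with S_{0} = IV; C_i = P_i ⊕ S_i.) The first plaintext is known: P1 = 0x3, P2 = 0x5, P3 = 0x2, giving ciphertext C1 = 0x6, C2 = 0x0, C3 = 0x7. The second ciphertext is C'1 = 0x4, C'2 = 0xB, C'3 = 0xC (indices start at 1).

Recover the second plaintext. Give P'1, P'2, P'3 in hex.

P'1 = 0x1, P'2 = 0xE, P'3 = 0x9

In OFB with a reused IV, both messages share the same keystream S_i, so C_i ⊕ C'_i = P_i ⊕ P'_i and thus P'_i = P_i ⊕ C_i ⊕ C'_i.
P'1: 0x3 ⊕ 0x6 ⊕ 0x4 = 0x1.
P'2: 0x5 ⊕ 0x0 ⊕ 0xB = 0xE.
P'3: 0x2 ⊕ 0x7 ⊕ 0xC = 0x9.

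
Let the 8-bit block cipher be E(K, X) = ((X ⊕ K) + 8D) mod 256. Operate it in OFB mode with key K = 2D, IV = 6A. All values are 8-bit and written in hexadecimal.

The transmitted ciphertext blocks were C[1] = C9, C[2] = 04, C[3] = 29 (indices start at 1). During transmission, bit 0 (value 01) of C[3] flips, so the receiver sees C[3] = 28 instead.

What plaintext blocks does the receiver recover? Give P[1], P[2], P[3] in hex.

P[1] = 1D, P[2] = 82, P[3] = 10

OFB decryption: S_i = E(K, S_{i−1}) with S_{0} = IV; P_i = C_i ⊕ S_i.
Only C[3] changed, to 28. In OFB, a change in C_i flips the same bit in P_i only; the keystream is unaffected. Decrypting the received ciphertext:
P[1]: S = E(K, 6A) = D4; C9 ⊕ D4 = 1D.
P[2]: S = E(K, D4) = 86; 04 ⊕ 86 = 82.
P[3]: S = E(K, 86) = 38; 28 ⊕ 38 = 10.
Blocks that differ from the original plaintext: P[3].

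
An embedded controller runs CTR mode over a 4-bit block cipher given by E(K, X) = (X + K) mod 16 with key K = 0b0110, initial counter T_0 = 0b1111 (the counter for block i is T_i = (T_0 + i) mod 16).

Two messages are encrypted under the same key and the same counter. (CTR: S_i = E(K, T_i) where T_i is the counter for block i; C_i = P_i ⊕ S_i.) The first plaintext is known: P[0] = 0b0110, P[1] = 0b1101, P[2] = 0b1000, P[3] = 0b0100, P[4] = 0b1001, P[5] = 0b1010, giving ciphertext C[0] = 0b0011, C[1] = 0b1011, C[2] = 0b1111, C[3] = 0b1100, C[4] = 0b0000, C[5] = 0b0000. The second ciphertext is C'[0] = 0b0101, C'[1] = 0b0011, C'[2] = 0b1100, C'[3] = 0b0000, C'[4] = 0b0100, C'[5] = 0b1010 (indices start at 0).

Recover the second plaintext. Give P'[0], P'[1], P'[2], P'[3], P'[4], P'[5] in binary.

In CTR with a reused counter, both messages share the same keystream S_i, so C_i ⊕ C'_i = P_i ⊕ P'_i and thus P'_i = P_i ⊕ C_i ⊕ C'_i.
P'[0]: 0b0110 ⊕ 0b0011 ⊕ 0b0101 = 0b0000.
P'[1]: 0b1101 ⊕ 0b1011 ⊕ 0b0011 = 0b0101.
P'[2]: 0b1000 ⊕ 0b1111 ⊕ 0b1100 = 0b1011.
P'[3]: 0b0100 ⊕ 0b1100 ⊕ 0b0000 = 0b1000.
P'[4]: 0b1001 ⊕ 0b0000 ⊕ 0b0100 = 0b1101.
P'[5]: 0b1010 ⊕ 0b0000 ⊕ 0b1010 = 0b0000.

P'[0] = 0b0000, P'[1] = 0b0101, P'[2] = 0b1011, P'[3] = 0b1000, P'[4] = 0b1101, P'[5] = 0b0000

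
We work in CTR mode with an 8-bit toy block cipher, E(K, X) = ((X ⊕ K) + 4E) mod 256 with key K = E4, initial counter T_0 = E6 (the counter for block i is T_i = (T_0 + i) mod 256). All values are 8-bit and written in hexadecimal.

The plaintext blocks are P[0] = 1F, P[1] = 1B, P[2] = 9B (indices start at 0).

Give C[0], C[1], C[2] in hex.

CTR encryption: S_i = E(K, T_i) where T_i is the counter for block i; C_i = P_i ⊕ S_i.
C[0]: T = E6, S = E(K, T) = 50; 1F ⊕ 50 = 4F.
C[1]: T = E7, S = E(K, T) = 51; 1B ⊕ 51 = 4A.
C[2]: T = E8, S = E(K, T) = 5A; 9B ⊕ 5A = C1.

C[0] = 4F, C[1] = 4A, C[2] = C1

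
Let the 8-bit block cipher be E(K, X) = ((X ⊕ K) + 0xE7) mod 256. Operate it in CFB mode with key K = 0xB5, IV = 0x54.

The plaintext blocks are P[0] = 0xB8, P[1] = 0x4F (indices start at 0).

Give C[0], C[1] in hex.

CFB encryption: C_i = P_i ⊕ E(K, C_{i−1}), with C_{−1} = IV.
C[0]: E(K, 0x54) = 0xC8; 0xB8 ⊕ 0xC8 = 0x70.
C[1]: E(K, 0x70) = 0xAC; 0x4F ⊕ 0xAC = 0xE3.

C[0] = 0x70, C[1] = 0xE3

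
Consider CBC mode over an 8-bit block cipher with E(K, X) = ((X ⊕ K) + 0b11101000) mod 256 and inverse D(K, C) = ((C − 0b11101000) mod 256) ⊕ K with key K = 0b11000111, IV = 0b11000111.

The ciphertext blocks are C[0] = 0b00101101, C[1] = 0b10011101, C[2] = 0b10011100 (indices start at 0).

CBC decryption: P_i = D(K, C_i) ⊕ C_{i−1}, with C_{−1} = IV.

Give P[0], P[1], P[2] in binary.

P[0] = 0b01000101, P[1] = 0b01011111, P[2] = 0b11101110

P[0]: D(K, 0b00101101) = 0b10000010; 0b10000010 ⊕ 0b11000111 = 0b01000101.
P[1]: D(K, 0b10011101) = 0b01110010; 0b01110010 ⊕ 0b00101101 = 0b01011111.
P[2]: D(K, 0b10011100) = 0b01110011; 0b01110011 ⊕ 0b10011101 = 0b11101110.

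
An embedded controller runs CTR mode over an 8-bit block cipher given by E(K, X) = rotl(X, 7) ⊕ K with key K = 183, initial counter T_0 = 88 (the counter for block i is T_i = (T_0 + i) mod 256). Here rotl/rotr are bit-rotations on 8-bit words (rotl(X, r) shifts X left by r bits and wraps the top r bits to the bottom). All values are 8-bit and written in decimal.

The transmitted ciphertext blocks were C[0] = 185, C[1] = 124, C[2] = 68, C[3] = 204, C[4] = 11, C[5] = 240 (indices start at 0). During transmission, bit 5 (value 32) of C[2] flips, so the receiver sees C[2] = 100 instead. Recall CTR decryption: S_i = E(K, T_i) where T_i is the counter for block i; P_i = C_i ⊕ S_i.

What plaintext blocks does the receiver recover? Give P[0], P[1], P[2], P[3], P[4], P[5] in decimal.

Only C[2] changed, to 100. In CTR, a change in C_i flips the same bit in P_i only; the keystream is unaffected. Decrypting the received ciphertext:
P[0]: T = 88, S = E(K, T) = 155; 185 ⊕ 155 = 34.
P[1]: T = 89, S = E(K, T) = 27; 124 ⊕ 27 = 103.
P[2]: T = 90, S = E(K, T) = 154; 100 ⊕ 154 = 254.
P[3]: T = 91, S = E(K, T) = 26; 204 ⊕ 26 = 214.
P[4]: T = 92, S = E(K, T) = 153; 11 ⊕ 153 = 146.
P[5]: T = 93, S = E(K, T) = 25; 240 ⊕ 25 = 233.
Blocks that differ from the original plaintext: P[2].

P[0] = 34, P[1] = 103, P[2] = 254, P[3] = 214, P[4] = 146, P[5] = 233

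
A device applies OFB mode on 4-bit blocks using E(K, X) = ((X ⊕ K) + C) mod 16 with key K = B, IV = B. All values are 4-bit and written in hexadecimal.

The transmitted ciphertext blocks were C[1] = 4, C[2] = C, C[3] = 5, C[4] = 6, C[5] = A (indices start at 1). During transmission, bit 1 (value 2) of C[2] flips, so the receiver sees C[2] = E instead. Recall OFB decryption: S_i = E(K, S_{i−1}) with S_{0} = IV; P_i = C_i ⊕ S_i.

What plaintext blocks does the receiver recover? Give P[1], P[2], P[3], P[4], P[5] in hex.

P[1] = 8, P[2] = D, P[3] = 1, P[4] = D, P[5] = 6

Only C[2] changed, to E. In OFB, a change in C_i flips the same bit in P_i only; the keystream is unaffected. Decrypting the received ciphertext:
P[1]: S = E(K, B) = C; 4 ⊕ C = 8.
P[2]: S = E(K, C) = 3; E ⊕ 3 = D.
P[3]: S = E(K, 3) = 4; 5 ⊕ 4 = 1.
P[4]: S = E(K, 4) = B; 6 ⊕ B = D.
P[5]: S = E(K, B) = C; A ⊕ C = 6.
Blocks that differ from the original plaintext: P[2].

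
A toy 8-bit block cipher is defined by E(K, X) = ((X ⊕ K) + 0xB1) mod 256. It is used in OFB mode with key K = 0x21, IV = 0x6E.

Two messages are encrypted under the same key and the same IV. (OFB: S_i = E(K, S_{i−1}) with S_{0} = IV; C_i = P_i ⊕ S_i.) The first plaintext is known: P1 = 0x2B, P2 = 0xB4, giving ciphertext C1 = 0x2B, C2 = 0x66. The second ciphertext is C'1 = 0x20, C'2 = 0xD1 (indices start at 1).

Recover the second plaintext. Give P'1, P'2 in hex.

P'1 = 0x20, P'2 = 0x03

In OFB with a reused IV, both messages share the same keystream S_i, so C_i ⊕ C'_i = P_i ⊕ P'_i and thus P'_i = P_i ⊕ C_i ⊕ C'_i.
P'1: 0x2B ⊕ 0x2B ⊕ 0x20 = 0x20.
P'2: 0xB4 ⊕ 0x66 ⊕ 0xD1 = 0x03.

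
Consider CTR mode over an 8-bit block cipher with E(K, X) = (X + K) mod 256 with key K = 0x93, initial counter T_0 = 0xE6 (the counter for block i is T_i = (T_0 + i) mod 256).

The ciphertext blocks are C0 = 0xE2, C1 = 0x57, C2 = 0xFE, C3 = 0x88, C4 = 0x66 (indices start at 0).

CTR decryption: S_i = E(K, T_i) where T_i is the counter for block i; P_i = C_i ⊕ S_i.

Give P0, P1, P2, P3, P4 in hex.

P0: T = 0xE6, S = E(K, T) = 0x79; 0xE2 ⊕ 0x79 = 0x9B.
P1: T = 0xE7, S = E(K, T) = 0x7A; 0x57 ⊕ 0x7A = 0x2D.
P2: T = 0xE8, S = E(K, T) = 0x7B; 0xFE ⊕ 0x7B = 0x85.
P3: T = 0xE9, S = E(K, T) = 0x7C; 0x88 ⊕ 0x7C = 0xF4.
P4: T = 0xEA, S = E(K, T) = 0x7D; 0x66 ⊕ 0x7D = 0x1B.

P0 = 0x9B, P1 = 0x2D, P2 = 0x85, P3 = 0xF4, P4 = 0x1B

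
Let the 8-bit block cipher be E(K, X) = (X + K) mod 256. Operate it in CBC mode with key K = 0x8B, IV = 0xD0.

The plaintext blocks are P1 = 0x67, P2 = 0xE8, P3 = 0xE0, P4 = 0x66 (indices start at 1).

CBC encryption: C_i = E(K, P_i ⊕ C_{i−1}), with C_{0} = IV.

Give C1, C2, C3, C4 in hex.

C1: P1 ⊕ 0xD0 = 0xB7; E(K, 0xB7) = 0x42.
C2: P2 ⊕ 0x42 = 0xAA; E(K, 0xAA) = 0x35.
C3: P3 ⊕ 0x35 = 0xD5; E(K, 0xD5) = 0x60.
C4: P4 ⊕ 0x60 = 0x06; E(K, 0x06) = 0x91.

C1 = 0x42, C2 = 0x35, C3 = 0x60, C4 = 0x91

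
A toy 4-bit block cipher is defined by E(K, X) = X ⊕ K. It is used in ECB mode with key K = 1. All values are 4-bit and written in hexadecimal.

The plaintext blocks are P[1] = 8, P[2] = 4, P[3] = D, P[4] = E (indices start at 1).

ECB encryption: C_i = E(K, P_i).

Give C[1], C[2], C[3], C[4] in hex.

C[1] = 9, C[2] = 5, C[3] = C, C[4] = F

C[1]: E(K, 8) = 9.
C[2]: E(K, 4) = 5.
C[3]: E(K, D) = C.
C[4]: E(K, E) = F.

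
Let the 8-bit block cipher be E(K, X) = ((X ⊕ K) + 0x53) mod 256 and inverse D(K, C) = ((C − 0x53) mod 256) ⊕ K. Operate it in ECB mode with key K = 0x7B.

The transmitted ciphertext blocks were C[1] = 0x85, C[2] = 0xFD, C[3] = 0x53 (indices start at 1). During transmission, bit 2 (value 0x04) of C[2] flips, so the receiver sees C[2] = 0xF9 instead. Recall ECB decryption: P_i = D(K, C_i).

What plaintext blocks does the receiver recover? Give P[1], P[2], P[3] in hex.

P[1] = 0x49, P[2] = 0xDD, P[3] = 0x7B

Only C[2] changed, to 0xF9. In ECB, a change in C_i affects only P_i. Decrypting the received ciphertext:
P[1]: D(K, 0x85) = 0x49.
P[2]: D(K, 0xF9) = 0xDD.
P[3]: D(K, 0x53) = 0x7B.
Blocks that differ from the original plaintext: P[2].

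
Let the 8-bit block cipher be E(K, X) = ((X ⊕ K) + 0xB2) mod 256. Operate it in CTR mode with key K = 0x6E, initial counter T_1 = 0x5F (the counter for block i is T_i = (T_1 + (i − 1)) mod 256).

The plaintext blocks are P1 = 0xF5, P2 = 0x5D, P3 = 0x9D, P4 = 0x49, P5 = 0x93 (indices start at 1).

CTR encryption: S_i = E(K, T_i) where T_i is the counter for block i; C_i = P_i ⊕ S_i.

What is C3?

C3 = 0x5C

C1: T = 0x5F, S = E(K, T) = 0xE3; 0xF5 ⊕ 0xE3 = 0x16.
C2: T = 0x60, S = E(K, T) = 0xC0; 0x5D ⊕ 0xC0 = 0x9D.
C3: T = 0x61, S = E(K, T) = 0xC1; 0x9D ⊕ 0xC1 = 0x5C.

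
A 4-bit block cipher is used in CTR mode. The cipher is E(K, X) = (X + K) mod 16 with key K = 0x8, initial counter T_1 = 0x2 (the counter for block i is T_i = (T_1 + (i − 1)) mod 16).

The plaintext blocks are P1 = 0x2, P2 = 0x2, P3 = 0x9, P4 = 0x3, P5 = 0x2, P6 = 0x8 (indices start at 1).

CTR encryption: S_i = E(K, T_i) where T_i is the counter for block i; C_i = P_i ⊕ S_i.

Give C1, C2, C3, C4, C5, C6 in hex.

C1 = 0x8, C2 = 0x9, C3 = 0x5, C4 = 0xE, C5 = 0xC, C6 = 0x7

C1: T = 0x2, S = E(K, T) = 0xA; 0x2 ⊕ 0xA = 0x8.
C2: T = 0x3, S = E(K, T) = 0xB; 0x2 ⊕ 0xB = 0x9.
C3: T = 0x4, S = E(K, T) = 0xC; 0x9 ⊕ 0xC = 0x5.
C4: T = 0x5, S = E(K, T) = 0xD; 0x3 ⊕ 0xD = 0xE.
C5: T = 0x6, S = E(K, T) = 0xE; 0x2 ⊕ 0xE = 0xC.
C6: T = 0x7, S = E(K, T) = 0xF; 0x8 ⊕ 0xF = 0x7.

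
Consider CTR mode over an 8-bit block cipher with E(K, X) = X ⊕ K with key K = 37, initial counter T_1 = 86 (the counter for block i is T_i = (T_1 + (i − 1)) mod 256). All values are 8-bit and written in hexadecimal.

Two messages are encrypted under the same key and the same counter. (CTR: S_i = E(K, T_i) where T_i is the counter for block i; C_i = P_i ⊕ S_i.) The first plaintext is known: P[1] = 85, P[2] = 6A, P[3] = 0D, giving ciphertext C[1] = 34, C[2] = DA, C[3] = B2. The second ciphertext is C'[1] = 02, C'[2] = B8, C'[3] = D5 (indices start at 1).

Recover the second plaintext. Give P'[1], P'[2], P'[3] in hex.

P'[1] = B3, P'[2] = 08, P'[3] = 6A

In CTR with a reused counter, both messages share the same keystream S_i, so C_i ⊕ C'_i = P_i ⊕ P'_i and thus P'_i = P_i ⊕ C_i ⊕ C'_i.
P'[1]: 85 ⊕ 34 ⊕ 02 = B3.
P'[2]: 6A ⊕ DA ⊕ B8 = 08.
P'[3]: 0D ⊕ B2 ⊕ D5 = 6A.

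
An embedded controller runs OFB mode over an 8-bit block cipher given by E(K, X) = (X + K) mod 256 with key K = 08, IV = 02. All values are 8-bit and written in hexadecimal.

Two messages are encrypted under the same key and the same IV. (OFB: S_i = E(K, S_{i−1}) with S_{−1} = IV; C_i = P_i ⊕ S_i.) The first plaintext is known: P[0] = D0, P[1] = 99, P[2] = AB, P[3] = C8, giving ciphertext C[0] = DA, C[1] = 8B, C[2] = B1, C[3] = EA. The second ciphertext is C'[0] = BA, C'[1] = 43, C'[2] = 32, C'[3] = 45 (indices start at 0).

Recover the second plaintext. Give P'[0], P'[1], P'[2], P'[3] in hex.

P'[0] = B0, P'[1] = 51, P'[2] = 28, P'[3] = 67

In OFB with a reused IV, both messages share the same keystream S_i, so C_i ⊕ C'_i = P_i ⊕ P'_i and thus P'_i = P_i ⊕ C_i ⊕ C'_i.
P'[0]: D0 ⊕ DA ⊕ BA = B0.
P'[1]: 99 ⊕ 8B ⊕ 43 = 51.
P'[2]: AB ⊕ B1 ⊕ 32 = 28.
P'[3]: C8 ⊕ EA ⊕ 45 = 67.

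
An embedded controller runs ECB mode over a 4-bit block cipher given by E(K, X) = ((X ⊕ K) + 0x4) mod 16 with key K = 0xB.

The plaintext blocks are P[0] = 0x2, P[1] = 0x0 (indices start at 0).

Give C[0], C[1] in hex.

ECB encryption: C_i = E(K, P_i).
C[0]: E(K, 0x2) = 0xD.
C[1]: E(K, 0x0) = 0xF.

C[0] = 0xD, C[1] = 0xF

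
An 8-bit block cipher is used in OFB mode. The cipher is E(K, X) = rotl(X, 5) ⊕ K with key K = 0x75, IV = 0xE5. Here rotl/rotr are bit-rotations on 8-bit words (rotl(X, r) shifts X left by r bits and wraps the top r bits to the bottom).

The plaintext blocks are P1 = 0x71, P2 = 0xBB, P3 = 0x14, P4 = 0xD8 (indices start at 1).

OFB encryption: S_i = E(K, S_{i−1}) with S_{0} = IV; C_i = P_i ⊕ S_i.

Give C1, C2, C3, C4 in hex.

C1 = 0xB8, C2 = 0xF7, C3 = 0xE8, C4 = 0x32

C1: S = E(K, 0xE5) = 0xC9; 0x71 ⊕ 0xC9 = 0xB8.
C2: S = E(K, 0xC9) = 0x4C; 0xBB ⊕ 0x4C = 0xF7.
C3: S = E(K, 0x4C) = 0xFC; 0x14 ⊕ 0xFC = 0xE8.
C4: S = E(K, 0xFC) = 0xEA; 0xD8 ⊕ 0xEA = 0x32.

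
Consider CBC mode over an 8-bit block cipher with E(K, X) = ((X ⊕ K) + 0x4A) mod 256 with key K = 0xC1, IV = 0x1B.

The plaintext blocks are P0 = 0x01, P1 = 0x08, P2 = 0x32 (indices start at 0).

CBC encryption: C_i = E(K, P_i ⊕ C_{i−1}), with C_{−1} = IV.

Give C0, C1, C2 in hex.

C0 = 0x25, C1 = 0x36, C2 = 0x0F

C0: P0 ⊕ 0x1B = 0x1A; E(K, 0x1A) = 0x25.
C1: P1 ⊕ 0x25 = 0x2D; E(K, 0x2D) = 0x36.
C2: P2 ⊕ 0x36 = 0x04; E(K, 0x04) = 0x0F.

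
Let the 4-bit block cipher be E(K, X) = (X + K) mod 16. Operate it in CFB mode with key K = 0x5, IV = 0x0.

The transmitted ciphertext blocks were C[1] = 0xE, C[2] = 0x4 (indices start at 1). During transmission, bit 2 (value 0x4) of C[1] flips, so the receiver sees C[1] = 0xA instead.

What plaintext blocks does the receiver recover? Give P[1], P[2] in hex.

P[1] = 0xF, P[2] = 0xB

CFB decryption: P_i = C_i ⊕ E(K, C_{i−1}), with C_{0} = IV.
Only C[1] changed, to 0xA. In CFB, a change in C_i flips the same bit in P_i and garbles P_{i+1}. Decrypting the received ciphertext:
P[1]: E(K, 0x0) = 0x5; 0xA ⊕ 0x5 = 0xF.
P[2]: E(K, 0xA) = 0xF; 0x4 ⊕ 0xF = 0xB.
Blocks that differ from the original plaintext: P[1], P[2].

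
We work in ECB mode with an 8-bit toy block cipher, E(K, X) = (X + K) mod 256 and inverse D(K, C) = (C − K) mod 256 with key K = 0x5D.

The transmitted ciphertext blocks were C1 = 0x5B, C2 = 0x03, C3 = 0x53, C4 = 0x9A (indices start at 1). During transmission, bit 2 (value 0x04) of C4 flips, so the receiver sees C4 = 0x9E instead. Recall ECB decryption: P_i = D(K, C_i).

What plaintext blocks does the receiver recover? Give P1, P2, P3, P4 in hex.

Only C4 changed, to 0x9E. In ECB, a change in C_i affects only P_i. Decrypting the received ciphertext:
P1: D(K, 0x5B) = 0xFE.
P2: D(K, 0x03) = 0xA6.
P3: D(K, 0x53) = 0xF6.
P4: D(K, 0x9E) = 0x41.
Blocks that differ from the original plaintext: P4.

P1 = 0xFE, P2 = 0xA6, P3 = 0xF6, P4 = 0x41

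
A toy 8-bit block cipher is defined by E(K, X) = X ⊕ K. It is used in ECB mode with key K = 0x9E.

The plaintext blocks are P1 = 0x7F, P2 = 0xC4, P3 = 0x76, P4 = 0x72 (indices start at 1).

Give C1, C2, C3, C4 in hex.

ECB encryption: C_i = E(K, P_i).
C1: E(K, 0x7F) = 0xE1.
C2: E(K, 0xC4) = 0x5A.
C3: E(K, 0x76) = 0xE8.
C4: E(K, 0x72) = 0xEC.

C1 = 0xE1, C2 = 0x5A, C3 = 0xE8, C4 = 0xEC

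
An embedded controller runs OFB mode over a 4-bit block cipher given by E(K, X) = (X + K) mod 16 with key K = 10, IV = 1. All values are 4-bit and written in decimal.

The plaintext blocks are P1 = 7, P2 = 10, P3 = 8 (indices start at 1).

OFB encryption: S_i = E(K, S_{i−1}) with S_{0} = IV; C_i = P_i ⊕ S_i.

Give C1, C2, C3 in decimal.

C1 = 12, C2 = 15, C3 = 7

C1: S = E(K, 1) = 11; 7 ⊕ 11 = 12.
C2: S = E(K, 11) = 5; 10 ⊕ 5 = 15.
C3: S = E(K, 5) = 15; 8 ⊕ 15 = 7.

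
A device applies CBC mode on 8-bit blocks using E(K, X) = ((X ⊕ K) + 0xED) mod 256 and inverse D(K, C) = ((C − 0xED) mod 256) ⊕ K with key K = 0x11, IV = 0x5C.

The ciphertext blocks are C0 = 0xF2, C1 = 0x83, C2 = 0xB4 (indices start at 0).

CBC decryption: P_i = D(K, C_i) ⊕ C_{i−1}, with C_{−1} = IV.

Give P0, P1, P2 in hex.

P0: D(K, 0xF2) = 0x14; 0x14 ⊕ 0x5C = 0x48.
P1: D(K, 0x83) = 0x87; 0x87 ⊕ 0xF2 = 0x75.
P2: D(K, 0xB4) = 0xD6; 0xD6 ⊕ 0x83 = 0x55.

P0 = 0x48, P1 = 0x75, P2 = 0x55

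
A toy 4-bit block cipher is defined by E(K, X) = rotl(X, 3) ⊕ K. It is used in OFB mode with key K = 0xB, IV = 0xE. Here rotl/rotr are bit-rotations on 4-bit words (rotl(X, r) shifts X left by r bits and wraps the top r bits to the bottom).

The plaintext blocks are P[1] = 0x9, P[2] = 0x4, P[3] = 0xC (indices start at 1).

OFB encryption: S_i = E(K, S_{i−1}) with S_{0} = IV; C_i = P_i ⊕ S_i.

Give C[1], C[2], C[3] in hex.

C[1]: S = E(K, 0xE) = 0xC; 0x9 ⊕ 0xC = 0x5.
C[2]: S = E(K, 0xC) = 0xD; 0x4 ⊕ 0xD = 0x9.
C[3]: S = E(K, 0xD) = 0x5; 0xC ⊕ 0x5 = 0x9.

C[1] = 0x5, C[2] = 0x9, C[3] = 0x9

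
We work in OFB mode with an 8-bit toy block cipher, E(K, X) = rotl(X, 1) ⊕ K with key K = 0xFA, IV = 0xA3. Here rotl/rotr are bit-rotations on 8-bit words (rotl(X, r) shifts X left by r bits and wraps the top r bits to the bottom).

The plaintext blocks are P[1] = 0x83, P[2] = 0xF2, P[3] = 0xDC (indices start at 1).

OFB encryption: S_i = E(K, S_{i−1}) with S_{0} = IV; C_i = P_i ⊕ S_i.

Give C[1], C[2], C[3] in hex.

C[1]: S = E(K, 0xA3) = 0xBD; 0x83 ⊕ 0xBD = 0x3E.
C[2]: S = E(K, 0xBD) = 0x81; 0xF2 ⊕ 0x81 = 0x73.
C[3]: S = E(K, 0x81) = 0xF9; 0xDC ⊕ 0xF9 = 0x25.

C[1] = 0x3E, C[2] = 0x73, C[3] = 0x25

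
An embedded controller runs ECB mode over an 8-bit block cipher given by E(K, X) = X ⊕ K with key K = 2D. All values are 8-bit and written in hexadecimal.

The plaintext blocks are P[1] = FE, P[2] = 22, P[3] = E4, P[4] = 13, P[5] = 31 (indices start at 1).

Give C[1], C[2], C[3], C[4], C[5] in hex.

ECB encryption: C_i = E(K, P_i).
C[1]: E(K, FE) = D3.
C[2]: E(K, 22) = 0F.
C[3]: E(K, E4) = C9.
C[4]: E(K, 13) = 3E.
C[5]: E(K, 31) = 1C.

C[1] = D3, C[2] = 0F, C[3] = C9, C[4] = 3E, C[5] = 1C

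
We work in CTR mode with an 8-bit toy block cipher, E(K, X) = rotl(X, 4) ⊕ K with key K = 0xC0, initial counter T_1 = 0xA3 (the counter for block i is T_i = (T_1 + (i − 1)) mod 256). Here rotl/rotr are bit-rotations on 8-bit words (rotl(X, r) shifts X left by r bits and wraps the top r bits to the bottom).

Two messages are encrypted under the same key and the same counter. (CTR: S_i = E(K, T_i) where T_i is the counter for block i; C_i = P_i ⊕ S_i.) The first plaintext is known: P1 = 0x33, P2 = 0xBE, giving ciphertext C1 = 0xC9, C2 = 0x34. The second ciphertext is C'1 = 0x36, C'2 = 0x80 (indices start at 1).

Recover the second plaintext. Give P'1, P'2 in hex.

P'1 = 0xCC, P'2 = 0x0A

In CTR with a reused counter, both messages share the same keystream S_i, so C_i ⊕ C'_i = P_i ⊕ P'_i and thus P'_i = P_i ⊕ C_i ⊕ C'_i.
P'1: 0x33 ⊕ 0xC9 ⊕ 0x36 = 0xCC.
P'2: 0xBE ⊕ 0x34 ⊕ 0x80 = 0x0A.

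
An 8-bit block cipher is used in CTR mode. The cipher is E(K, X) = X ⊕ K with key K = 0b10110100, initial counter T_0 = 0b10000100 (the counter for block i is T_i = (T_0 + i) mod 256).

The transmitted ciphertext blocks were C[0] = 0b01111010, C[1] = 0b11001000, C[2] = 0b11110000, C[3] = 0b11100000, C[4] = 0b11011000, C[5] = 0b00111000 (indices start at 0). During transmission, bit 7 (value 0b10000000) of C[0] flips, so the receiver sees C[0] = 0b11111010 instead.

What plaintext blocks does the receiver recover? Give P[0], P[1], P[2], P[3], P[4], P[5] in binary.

CTR decryption: S_i = E(K, T_i) where T_i is the counter for block i; P_i = C_i ⊕ S_i.
Only C[0] changed, to 0b11111010. In CTR, a change in C_i flips the same bit in P_i only; the keystream is unaffected. Decrypting the received ciphertext:
P[0]: T = 0b10000100, S = E(K, T) = 0b00110000; 0b11111010 ⊕ 0b00110000 = 0b11001010.
P[1]: T = 0b10000101, S = E(K, T) = 0b00110001; 0b11001000 ⊕ 0b00110001 = 0b11111001.
P[2]: T = 0b10000110, S = E(K, T) = 0b00110010; 0b11110000 ⊕ 0b00110010 = 0b11000010.
P[3]: T = 0b10000111, S = E(K, T) = 0b00110011; 0b11100000 ⊕ 0b00110011 = 0b11010011.
P[4]: T = 0b10001000, S = E(K, T) = 0b00111100; 0b11011000 ⊕ 0b00111100 = 0b11100100.
P[5]: T = 0b10001001, S = E(K, T) = 0b00111101; 0b00111000 ⊕ 0b00111101 = 0b00000101.
Blocks that differ from the original plaintext: P[0].

P[0] = 0b11001010, P[1] = 0b11111001, P[2] = 0b11000010, P[3] = 0b11010011, P[4] = 0b11100100, P[5] = 0b00000101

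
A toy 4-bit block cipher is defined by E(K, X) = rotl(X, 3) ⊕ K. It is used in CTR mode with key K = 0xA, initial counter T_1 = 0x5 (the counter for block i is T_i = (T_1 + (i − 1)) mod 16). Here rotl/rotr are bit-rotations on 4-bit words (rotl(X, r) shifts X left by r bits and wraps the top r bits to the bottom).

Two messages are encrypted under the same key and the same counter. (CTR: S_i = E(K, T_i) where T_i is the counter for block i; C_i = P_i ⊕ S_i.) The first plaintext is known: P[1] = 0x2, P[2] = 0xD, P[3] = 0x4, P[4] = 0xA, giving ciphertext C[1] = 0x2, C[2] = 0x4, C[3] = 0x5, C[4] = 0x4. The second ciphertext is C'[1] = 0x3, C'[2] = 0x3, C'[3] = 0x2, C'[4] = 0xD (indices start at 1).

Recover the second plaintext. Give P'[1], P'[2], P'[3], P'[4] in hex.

P'[1] = 0x3, P'[2] = 0xA, P'[3] = 0x3, P'[4] = 0x3

In CTR with a reused counter, both messages share the same keystream S_i, so C_i ⊕ C'_i = P_i ⊕ P'_i and thus P'_i = P_i ⊕ C_i ⊕ C'_i.
P'[1]: 0x2 ⊕ 0x2 ⊕ 0x3 = 0x3.
P'[2]: 0xD ⊕ 0x4 ⊕ 0x3 = 0xA.
P'[3]: 0x4 ⊕ 0x5 ⊕ 0x2 = 0x3.
P'[4]: 0xA ⊕ 0x4 ⊕ 0xD = 0x3.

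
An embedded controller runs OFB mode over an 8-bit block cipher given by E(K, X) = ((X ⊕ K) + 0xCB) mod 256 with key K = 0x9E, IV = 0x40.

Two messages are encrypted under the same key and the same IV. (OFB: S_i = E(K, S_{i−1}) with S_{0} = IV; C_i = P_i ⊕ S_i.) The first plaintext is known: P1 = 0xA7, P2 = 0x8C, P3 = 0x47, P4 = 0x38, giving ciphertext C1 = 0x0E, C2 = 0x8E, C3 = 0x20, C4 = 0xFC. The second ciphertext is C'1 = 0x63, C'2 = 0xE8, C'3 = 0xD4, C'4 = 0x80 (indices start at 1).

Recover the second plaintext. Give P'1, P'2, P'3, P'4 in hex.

P'1 = 0xCA, P'2 = 0xEA, P'3 = 0xB3, P'4 = 0x44

In OFB with a reused IV, both messages share the same keystream S_i, so C_i ⊕ C'_i = P_i ⊕ P'_i and thus P'_i = P_i ⊕ C_i ⊕ C'_i.
P'1: 0xA7 ⊕ 0x0E ⊕ 0x63 = 0xCA.
P'2: 0x8C ⊕ 0x8E ⊕ 0xE8 = 0xEA.
P'3: 0x47 ⊕ 0x20 ⊕ 0xD4 = 0xB3.
P'4: 0x38 ⊕ 0xFC ⊕ 0x80 = 0x44.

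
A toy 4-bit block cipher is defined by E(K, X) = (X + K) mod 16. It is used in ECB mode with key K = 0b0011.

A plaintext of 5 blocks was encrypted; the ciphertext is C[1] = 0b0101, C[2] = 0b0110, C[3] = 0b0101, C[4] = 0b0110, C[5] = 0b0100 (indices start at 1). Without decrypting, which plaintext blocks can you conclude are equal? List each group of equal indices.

ECB encrypts each block independently with the same key, so equal ciphertext blocks imply equal plaintext blocks.
C[1] = C[3] = 0b0101, so P[1] = P[3].
C[2] = C[4] = 0b0110, so P[2] = P[4].

P[1] = P[3]; P[2] = P[4]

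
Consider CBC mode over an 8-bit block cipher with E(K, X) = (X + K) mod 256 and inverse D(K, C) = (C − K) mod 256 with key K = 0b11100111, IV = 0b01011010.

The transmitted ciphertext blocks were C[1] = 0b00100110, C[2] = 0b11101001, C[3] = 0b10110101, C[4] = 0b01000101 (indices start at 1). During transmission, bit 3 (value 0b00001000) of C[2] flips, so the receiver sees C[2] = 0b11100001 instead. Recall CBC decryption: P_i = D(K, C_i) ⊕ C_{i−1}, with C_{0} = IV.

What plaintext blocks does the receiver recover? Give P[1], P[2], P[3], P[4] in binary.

Only C[2] changed, to 0b11100001. In CBC, a change in C_i garbles P_i and flips the same bit in P_{i+1}. Decrypting the received ciphertext:
P[1]: D(K, 0b00100110) = 0b00111111; 0b00111111 ⊕ 0b01011010 = 0b01100101.
P[2]: D(K, 0b11100001) = 0b11111010; 0b11111010 ⊕ 0b00100110 = 0b11011100.
P[3]: D(K, 0b10110101) = 0b11001110; 0b11001110 ⊕ 0b11100001 = 0b00101111.
P[4]: D(K, 0b01000101) = 0b01011110; 0b01011110 ⊕ 0b10110101 = 0b11101011.
Blocks that differ from the original plaintext: P[2], P[3].

P[1] = 0b01100101, P[2] = 0b11011100, P[3] = 0b00101111, P[4] = 0b11101011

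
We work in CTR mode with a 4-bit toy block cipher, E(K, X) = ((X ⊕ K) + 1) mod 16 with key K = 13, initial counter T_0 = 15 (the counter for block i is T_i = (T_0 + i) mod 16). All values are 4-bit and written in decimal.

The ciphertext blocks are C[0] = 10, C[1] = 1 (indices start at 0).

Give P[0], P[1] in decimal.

CTR decryption: S_i = E(K, T_i) where T_i is the counter for block i; P_i = C_i ⊕ S_i.
P[0]: T = 15, S = E(K, T) = 3; 10 ⊕ 3 = 9.
P[1]: T = 0, S = E(K, T) = 14; 1 ⊕ 14 = 15.

P[0] = 9, P[1] = 15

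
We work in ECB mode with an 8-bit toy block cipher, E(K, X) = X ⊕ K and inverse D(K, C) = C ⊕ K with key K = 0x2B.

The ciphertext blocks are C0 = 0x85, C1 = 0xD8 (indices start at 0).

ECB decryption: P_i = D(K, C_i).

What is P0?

P0 = 0xAE

P0: D(K, 0x85) = 0xAE.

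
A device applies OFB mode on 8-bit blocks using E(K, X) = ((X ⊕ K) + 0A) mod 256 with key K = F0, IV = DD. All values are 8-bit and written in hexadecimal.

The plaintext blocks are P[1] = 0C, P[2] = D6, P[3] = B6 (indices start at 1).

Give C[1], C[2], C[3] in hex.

OFB encryption: S_i = E(K, S_{i−1}) with S_{0} = IV; C_i = P_i ⊕ S_i.
C[1]: S = E(K, DD) = 37; 0C ⊕ 37 = 3B.
C[2]: S = E(K, 37) = D1; D6 ⊕ D1 = 07.
C[3]: S = E(K, D1) = 2B; B6 ⊕ 2B = 9D.

C[1] = 3B, C[2] = 07, C[3] = 9D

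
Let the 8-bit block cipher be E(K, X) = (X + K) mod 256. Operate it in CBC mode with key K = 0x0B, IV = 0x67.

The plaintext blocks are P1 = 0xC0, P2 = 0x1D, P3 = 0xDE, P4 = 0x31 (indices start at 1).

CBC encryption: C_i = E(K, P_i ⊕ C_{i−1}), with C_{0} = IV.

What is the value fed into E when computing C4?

C1: P1 ⊕ 0x67 = 0xA7; E(K, 0xA7) = 0xB2.
C2: P2 ⊕ 0xB2 = 0xAF; E(K, 0xAF) = 0xBA.
C3: P3 ⊕ 0xBA = 0x64; E(K, 0x64) = 0x6F.
C4: P4 ⊕ 0x6F = 0x5E; E(K, 0x5E) = 0x69.
So the input to E for block 4 is 0x5E.

0x5E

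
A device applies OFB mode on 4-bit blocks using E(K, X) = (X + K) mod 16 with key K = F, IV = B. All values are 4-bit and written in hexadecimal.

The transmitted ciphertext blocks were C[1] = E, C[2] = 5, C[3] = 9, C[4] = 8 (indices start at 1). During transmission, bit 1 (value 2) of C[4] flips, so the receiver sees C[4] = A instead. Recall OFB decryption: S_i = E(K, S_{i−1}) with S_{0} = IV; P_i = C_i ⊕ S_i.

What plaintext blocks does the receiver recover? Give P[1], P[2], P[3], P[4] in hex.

Only C[4] changed, to A. In OFB, a change in C_i flips the same bit in P_i only; the keystream is unaffected. Decrypting the received ciphertext:
P[1]: S = E(K, B) = A; E ⊕ A = 4.
P[2]: S = E(K, A) = 9; 5 ⊕ 9 = C.
P[3]: S = E(K, 9) = 8; 9 ⊕ 8 = 1.
P[4]: S = E(K, 8) = 7; A ⊕ 7 = D.
Blocks that differ from the original plaintext: P[4].

P[1] = 4, P[2] = C, P[3] = 1, P[4] = D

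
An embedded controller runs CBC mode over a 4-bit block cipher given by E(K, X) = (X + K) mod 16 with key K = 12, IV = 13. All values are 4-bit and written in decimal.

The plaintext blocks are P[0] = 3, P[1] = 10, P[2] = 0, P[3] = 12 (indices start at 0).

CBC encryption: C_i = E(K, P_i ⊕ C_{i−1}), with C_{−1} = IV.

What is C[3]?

C[3] = 0

C[0]: P[0] ⊕ 13 = 14; E(K, 14) = 10.
C[1]: P[1] ⊕ 10 = 0; E(K, 0) = 12.
C[2]: P[2] ⊕ 12 = 12; E(K, 12) = 8.
C[3]: P[3] ⊕ 8 = 4; E(K, 4) = 0.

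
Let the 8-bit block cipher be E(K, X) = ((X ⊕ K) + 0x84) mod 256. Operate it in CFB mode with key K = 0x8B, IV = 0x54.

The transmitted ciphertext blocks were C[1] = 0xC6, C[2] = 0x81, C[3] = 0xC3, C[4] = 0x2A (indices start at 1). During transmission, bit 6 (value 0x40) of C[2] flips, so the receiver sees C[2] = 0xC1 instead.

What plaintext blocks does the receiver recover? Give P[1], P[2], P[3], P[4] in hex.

CFB decryption: P_i = C_i ⊕ E(K, C_{i−1}), with C_{0} = IV.
Only C[2] changed, to 0xC1. In CFB, a change in C_i flips the same bit in P_i and garbles P_{i+1}. Decrypting the received ciphertext:
P[1]: E(K, 0x54) = 0x63; 0xC6 ⊕ 0x63 = 0xA5.
P[2]: E(K, 0xC6) = 0xD1; 0xC1 ⊕ 0xD1 = 0x10.
P[3]: E(K, 0xC1) = 0xCE; 0xC3 ⊕ 0xCE = 0x0D.
P[4]: E(K, 0xC3) = 0xCC; 0x2A ⊕ 0xCC = 0xE6.
Blocks that differ from the original plaintext: P[2], P[3].

P[1] = 0xA5, P[2] = 0x10, P[3] = 0x0D, P[4] = 0xE6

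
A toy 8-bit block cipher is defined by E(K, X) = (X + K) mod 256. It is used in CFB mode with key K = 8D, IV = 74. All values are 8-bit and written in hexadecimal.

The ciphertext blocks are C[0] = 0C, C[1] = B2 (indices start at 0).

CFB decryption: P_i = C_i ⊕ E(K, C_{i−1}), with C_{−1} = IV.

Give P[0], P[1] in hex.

P[0] = 0D, P[1] = 2B

P[0]: E(K, 74) = 01; 0C ⊕ 01 = 0D.
P[1]: E(K, 0C) = 99; B2 ⊕ 99 = 2B.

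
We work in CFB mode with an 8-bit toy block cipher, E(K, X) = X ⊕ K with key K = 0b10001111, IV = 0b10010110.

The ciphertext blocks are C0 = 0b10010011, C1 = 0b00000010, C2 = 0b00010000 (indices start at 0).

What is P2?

P2 = 0b10011101

CFB decryption: P_i = C_i ⊕ E(K, C_{i−1}), with C_{−1} = IV.
P2: E(K, 0b00000010) = 0b10001101; 0b00010000 ⊕ 0b10001101 = 0b10011101.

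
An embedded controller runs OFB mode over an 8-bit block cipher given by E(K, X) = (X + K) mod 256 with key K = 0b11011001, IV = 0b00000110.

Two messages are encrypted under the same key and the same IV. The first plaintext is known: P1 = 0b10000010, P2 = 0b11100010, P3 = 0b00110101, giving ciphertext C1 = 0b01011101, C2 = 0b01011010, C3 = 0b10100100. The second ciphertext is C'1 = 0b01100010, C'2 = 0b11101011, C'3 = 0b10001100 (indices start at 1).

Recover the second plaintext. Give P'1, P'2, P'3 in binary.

P'1 = 0b10111101, P'2 = 0b01010011, P'3 = 0b00011101

In OFB with a reused IV, both messages share the same keystream S_i, so C_i ⊕ C'_i = P_i ⊕ P'_i and thus P'_i = P_i ⊕ C_i ⊕ C'_i.
P'1: 0b10000010 ⊕ 0b01011101 ⊕ 0b01100010 = 0b10111101.
P'2: 0b11100010 ⊕ 0b01011010 ⊕ 0b11101011 = 0b01010011.
P'3: 0b00110101 ⊕ 0b10100100 ⊕ 0b10001100 = 0b00011101.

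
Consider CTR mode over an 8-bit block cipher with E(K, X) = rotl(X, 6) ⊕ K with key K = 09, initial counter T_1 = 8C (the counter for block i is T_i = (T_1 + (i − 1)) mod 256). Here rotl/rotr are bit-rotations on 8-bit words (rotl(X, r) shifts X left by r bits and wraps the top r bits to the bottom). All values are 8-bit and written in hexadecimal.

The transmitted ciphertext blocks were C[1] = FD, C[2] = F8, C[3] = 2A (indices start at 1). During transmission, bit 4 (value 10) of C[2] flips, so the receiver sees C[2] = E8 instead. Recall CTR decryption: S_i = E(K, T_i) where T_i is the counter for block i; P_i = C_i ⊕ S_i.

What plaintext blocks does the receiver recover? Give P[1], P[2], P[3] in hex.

P[1] = D7, P[2] = 82, P[3] = 80

Only C[2] changed, to E8. In CTR, a change in C_i flips the same bit in P_i only; the keystream is unaffected. Decrypting the received ciphertext:
P[1]: T = 8C, S = E(K, T) = 2A; FD ⊕ 2A = D7.
P[2]: T = 8D, S = E(K, T) = 6A; E8 ⊕ 6A = 82.
P[3]: T = 8E, S = E(K, T) = AA; 2A ⊕ AA = 80.
Blocks that differ from the original plaintext: P[2].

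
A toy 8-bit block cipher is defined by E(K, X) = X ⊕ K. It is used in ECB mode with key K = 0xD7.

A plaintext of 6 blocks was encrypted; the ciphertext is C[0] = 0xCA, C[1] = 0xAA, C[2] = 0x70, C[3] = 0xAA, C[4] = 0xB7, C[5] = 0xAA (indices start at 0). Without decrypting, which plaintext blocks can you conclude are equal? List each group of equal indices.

P[1] = P[3] = P[5]

ECB encrypts each block independently with the same key, so equal ciphertext blocks imply equal plaintext blocks.
C[1] = C[3] = C[5] = 0xAA, so P[1] = P[3] = P[5].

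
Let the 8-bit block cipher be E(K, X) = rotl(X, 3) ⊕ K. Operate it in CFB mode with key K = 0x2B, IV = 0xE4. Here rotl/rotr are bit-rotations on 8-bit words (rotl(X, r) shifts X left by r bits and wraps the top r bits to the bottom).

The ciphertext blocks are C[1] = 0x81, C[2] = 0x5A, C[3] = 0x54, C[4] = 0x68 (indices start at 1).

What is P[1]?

CFB decryption: P_i = C_i ⊕ E(K, C_{i−1}), with C_{0} = IV.
P[1]: E(K, 0xE4) = 0x0C; 0x81 ⊕ 0x0C = 0x8D.

P[1] = 0x8D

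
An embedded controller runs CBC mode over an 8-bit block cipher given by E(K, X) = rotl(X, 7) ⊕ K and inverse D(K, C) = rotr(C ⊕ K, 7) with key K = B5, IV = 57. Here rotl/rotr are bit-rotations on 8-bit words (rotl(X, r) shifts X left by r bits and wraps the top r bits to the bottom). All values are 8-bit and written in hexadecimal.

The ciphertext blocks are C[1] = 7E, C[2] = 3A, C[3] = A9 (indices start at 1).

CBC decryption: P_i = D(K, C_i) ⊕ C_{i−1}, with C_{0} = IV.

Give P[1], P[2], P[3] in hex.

P[1]: D(K, 7E) = 97; 97 ⊕ 57 = C0.
P[2]: D(K, 3A) = 1F; 1F ⊕ 7E = 61.
P[3]: D(K, A9) = 38; 38 ⊕ 3A = 02.

P[1] = C0, P[2] = 61, P[3] = 02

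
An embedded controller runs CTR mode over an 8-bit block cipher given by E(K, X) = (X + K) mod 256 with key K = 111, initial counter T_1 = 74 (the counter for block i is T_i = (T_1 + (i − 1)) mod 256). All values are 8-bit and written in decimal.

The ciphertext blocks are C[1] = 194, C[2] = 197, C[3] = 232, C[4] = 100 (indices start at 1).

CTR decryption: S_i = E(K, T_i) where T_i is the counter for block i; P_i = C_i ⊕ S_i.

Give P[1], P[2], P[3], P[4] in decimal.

P[1] = 123, P[2] = 127, P[3] = 83, P[4] = 216

P[1]: T = 74, S = E(K, T) = 185; 194 ⊕ 185 = 123.
P[2]: T = 75, S = E(K, T) = 186; 197 ⊕ 186 = 127.
P[3]: T = 76, S = E(K, T) = 187; 232 ⊕ 187 = 83.
P[4]: T = 77, S = E(K, T) = 188; 100 ⊕ 188 = 216.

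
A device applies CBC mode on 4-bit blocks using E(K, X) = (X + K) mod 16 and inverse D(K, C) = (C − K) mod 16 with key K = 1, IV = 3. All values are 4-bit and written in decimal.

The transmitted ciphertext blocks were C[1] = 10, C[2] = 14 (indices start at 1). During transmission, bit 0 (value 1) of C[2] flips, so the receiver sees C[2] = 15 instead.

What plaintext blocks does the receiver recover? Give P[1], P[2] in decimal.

P[1] = 10, P[2] = 4

CBC decryption: P_i = D(K, C_i) ⊕ C_{i−1}, with C_{0} = IV.
Only C[2] changed, to 15. In CBC, a change in C_i garbles P_i and flips the same bit in P_{i+1}. Decrypting the received ciphertext:
P[1]: D(K, 10) = 9; 9 ⊕ 3 = 10.
P[2]: D(K, 15) = 14; 14 ⊕ 10 = 4.
Blocks that differ from the original plaintext: P[2].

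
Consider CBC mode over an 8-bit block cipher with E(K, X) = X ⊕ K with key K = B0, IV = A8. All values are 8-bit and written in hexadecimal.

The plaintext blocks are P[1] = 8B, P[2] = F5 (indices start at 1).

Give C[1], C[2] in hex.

CBC encryption: C_i = E(K, P_i ⊕ C_{i−1}), with C_{0} = IV.
C[1]: P[1] ⊕ A8 = 23; E(K, 23) = 93.
C[2]: P[2] ⊕ 93 = 66; E(K, 66) = D6.

C[1] = 93, C[2] = D6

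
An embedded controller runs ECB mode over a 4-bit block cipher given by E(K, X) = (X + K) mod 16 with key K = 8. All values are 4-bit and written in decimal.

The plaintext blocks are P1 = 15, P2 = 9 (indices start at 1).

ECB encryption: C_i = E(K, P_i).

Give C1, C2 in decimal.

C1: E(K, 15) = 7.
C2: E(K, 9) = 1.

C1 = 7, C2 = 1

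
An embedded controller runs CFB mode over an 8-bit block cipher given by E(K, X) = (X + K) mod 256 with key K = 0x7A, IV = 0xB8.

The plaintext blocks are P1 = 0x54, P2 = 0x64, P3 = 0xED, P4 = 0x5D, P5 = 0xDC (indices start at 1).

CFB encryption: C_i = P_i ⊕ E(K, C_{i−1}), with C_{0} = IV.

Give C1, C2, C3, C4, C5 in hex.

C1: E(K, 0xB8) = 0x32; 0x54 ⊕ 0x32 = 0x66.
C2: E(K, 0x66) = 0xE0; 0x64 ⊕ 0xE0 = 0x84.
C3: E(K, 0x84) = 0xFE; 0xED ⊕ 0xFE = 0x13.
C4: E(K, 0x13) = 0x8D; 0x5D ⊕ 0x8D = 0xD0.
C5: E(K, 0xD0) = 0x4A; 0xDC ⊕ 0x4A = 0x96.

C1 = 0x66, C2 = 0x84, C3 = 0x13, C4 = 0xD0, C5 = 0x96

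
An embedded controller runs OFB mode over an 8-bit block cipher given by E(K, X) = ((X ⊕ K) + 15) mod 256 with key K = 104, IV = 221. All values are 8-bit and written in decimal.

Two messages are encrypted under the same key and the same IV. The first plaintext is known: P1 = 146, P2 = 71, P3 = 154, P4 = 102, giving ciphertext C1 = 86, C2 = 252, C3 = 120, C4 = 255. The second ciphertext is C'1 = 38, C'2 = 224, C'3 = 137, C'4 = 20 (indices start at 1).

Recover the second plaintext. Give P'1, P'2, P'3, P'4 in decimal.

In OFB with a reused IV, both messages share the same keystream S_i, so C_i ⊕ C'_i = P_i ⊕ P'_i and thus P'_i = P_i ⊕ C_i ⊕ C'_i.
P'1: 146 ⊕ 86 ⊕ 38 = 226.
P'2: 71 ⊕ 252 ⊕ 224 = 91.
P'3: 154 ⊕ 120 ⊕ 137 = 107.
P'4: 102 ⊕ 255 ⊕ 20 = 141.

P'1 = 226, P'2 = 91, P'3 = 107, P'4 = 141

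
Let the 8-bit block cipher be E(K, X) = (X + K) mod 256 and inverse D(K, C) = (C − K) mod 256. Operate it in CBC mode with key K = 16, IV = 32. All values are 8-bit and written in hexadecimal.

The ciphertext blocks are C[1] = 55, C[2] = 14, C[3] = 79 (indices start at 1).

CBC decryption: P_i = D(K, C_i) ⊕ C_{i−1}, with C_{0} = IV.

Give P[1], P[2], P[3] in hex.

P[1]: D(K, 55) = 3F; 3F ⊕ 32 = 0D.
P[2]: D(K, 14) = FE; FE ⊕ 55 = AB.
P[3]: D(K, 79) = 63; 63 ⊕ 14 = 77.

P[1] = 0D, P[2] = AB, P[3] = 77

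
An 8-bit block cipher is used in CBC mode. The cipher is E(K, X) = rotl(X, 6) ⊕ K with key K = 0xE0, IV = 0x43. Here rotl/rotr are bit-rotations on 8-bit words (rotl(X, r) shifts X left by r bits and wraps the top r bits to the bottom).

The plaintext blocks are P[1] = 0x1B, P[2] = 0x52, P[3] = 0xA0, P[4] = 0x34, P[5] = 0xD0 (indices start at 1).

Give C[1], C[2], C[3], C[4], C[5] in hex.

CBC encryption: C_i = E(K, P_i ⊕ C_{i−1}), with C_{0} = IV.
C[1]: P[1] ⊕ 0x43 = 0x58; E(K, 0x58) = 0xF6.
C[2]: P[2] ⊕ 0xF6 = 0xA4; E(K, 0xA4) = 0xC9.
C[3]: P[3] ⊕ 0xC9 = 0x69; E(K, 0x69) = 0xBA.
C[4]: P[4] ⊕ 0xBA = 0x8E; E(K, 0x8E) = 0x43.
C[5]: P[5] ⊕ 0x43 = 0x93; E(K, 0x93) = 0x04.

C[1] = 0xF6, C[2] = 0xC9, C[3] = 0xBA, C[4] = 0x43, C[5] = 0x04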